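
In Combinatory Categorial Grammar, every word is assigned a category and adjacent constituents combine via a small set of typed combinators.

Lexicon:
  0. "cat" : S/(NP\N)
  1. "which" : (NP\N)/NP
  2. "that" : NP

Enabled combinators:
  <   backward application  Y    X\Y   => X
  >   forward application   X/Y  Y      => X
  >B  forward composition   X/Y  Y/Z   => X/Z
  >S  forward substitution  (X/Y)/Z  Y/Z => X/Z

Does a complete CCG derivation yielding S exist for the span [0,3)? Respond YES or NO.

YES

[0,3] S   >
  [0,1] "cat" : S/(NP\N)
  [1,3] NP\N   >
    [1,2] "which" : (NP\N)/NP
    [2,3] "that" : NP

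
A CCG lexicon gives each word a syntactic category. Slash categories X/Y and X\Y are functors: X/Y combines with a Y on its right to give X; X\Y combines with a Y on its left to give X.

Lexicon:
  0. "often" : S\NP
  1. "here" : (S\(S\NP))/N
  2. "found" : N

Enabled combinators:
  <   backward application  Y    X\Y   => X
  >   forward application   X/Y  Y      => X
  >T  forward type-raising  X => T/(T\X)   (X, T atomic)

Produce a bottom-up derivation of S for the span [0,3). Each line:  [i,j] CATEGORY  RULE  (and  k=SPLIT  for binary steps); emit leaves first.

[0,3] S   <
  [0,1] "often" : S\NP
  [1,3] S\(S\NP)   >
    [1,2] "here" : (S\(S\NP))/N
    [2,3] "found" : N

[0,1] S\NP  lex  "often"
[1,2] (S\(S\NP))/N  lex  "here"
[2,3] N  lex  "found"
[1,3] S\(S\NP)  >  k=2
[0,3] S  <  k=1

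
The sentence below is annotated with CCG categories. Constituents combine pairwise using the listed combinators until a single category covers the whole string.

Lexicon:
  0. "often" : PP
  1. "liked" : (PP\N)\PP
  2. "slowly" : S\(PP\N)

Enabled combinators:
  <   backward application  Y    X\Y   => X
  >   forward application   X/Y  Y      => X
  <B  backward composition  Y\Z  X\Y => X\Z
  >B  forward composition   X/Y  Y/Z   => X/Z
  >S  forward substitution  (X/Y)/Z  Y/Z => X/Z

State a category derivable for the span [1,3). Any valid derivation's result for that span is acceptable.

S\PP

[0,3] S   <
  [0,1] "often" : PP
  [1,3] S\PP   <B
    [1,2] "liked" : (PP\N)\PP
    [2,3] "slowly" : S\(PP\N)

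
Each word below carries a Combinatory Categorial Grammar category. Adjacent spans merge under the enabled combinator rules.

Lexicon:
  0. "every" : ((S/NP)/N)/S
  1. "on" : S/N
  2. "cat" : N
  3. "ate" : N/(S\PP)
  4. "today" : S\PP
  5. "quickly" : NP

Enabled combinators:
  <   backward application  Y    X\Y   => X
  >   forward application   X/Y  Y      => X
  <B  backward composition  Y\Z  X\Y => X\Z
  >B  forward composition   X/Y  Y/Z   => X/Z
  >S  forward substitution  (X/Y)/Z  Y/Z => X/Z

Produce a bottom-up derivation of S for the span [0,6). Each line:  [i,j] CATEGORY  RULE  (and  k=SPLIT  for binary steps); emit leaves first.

[0,1] ((S/NP)/N)/S  lex  "every"
[1,2] S/N  lex  "on"
[2,3] N  lex  "cat"
[1,3] S  >  k=2
[0,3] (S/NP)/N  >  k=1
[3,4] N/(S\PP)  lex  "ate"
[4,5] S\PP  lex  "today"
[3,5] N  >  k=4
[0,5] S/NP  >  k=3
[5,6] NP  lex  "quickly"
[0,6] S  >  k=5

[0,6] S   >
  [0,5] S/NP   >
    [0,3] (S/NP)/N   >
      [0,1] "every" : ((S/NP)/N)/S
      [1,3] S   >
        [1,2] "on" : S/N
        [2,3] "cat" : N
    [3,5] N   >
      [3,4] "ate" : N/(S\PP)
      [4,5] "today" : S\PP
  [5,6] "quickly" : NP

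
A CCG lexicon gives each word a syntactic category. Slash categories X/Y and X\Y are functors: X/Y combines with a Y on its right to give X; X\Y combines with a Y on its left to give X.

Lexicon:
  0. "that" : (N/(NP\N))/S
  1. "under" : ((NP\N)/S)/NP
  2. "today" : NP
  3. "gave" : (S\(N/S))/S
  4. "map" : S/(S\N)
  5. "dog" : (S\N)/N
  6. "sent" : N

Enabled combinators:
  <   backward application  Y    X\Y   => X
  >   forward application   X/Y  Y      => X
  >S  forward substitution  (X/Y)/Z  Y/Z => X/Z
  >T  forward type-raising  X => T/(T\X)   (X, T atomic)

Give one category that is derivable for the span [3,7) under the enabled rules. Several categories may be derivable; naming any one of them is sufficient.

S\(N/S)

[0,7] S   <
  [0,3] N/S   >S
    [0,1] "that" : (N/(NP\N))/S
    [1,3] (NP\N)/S   >
      [1,2] "under" : ((NP\N)/S)/NP
      [2,3] "today" : NP
  [3,7] S\(N/S)   >
    [3,4] "gave" : (S\(N/S))/S
    [4,7] S   >
      [4,5] "map" : S/(S\N)
      [5,7] S\N   >
        [5,6] "dog" : (S\N)/N
        [6,7] "sent" : N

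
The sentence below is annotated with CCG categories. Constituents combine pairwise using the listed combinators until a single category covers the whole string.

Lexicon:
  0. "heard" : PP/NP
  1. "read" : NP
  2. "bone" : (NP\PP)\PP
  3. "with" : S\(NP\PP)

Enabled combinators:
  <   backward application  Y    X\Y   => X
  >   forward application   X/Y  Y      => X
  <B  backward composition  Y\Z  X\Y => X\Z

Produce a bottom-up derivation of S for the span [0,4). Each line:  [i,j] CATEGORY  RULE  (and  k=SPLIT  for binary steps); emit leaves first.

[0,1] PP/NP  lex  "heard"
[1,2] NP  lex  "read"
[0,2] PP  >  k=1
[2,3] (NP\PP)\PP  lex  "bone"
[0,3] NP\PP  <  k=2
[3,4] S\(NP\PP)  lex  "with"
[0,4] S  <  k=3

[0,4] S   <
  [0,3] NP\PP   <
    [0,2] PP   >
      [0,1] "heard" : PP/NP
      [1,2] "read" : NP
    [2,3] "bone" : (NP\PP)\PP
  [3,4] "with" : S\(NP\PP)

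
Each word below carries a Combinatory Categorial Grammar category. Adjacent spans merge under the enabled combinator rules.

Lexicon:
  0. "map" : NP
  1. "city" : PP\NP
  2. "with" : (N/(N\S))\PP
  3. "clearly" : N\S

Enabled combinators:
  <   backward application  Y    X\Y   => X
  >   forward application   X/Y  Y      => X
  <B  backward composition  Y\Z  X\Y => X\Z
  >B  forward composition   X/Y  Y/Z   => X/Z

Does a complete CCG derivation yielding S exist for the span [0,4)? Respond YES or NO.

NP PP\NP (N/(N\S))\PP N\S
CKY chart[0,4] = {N}; S ∉ chart

NO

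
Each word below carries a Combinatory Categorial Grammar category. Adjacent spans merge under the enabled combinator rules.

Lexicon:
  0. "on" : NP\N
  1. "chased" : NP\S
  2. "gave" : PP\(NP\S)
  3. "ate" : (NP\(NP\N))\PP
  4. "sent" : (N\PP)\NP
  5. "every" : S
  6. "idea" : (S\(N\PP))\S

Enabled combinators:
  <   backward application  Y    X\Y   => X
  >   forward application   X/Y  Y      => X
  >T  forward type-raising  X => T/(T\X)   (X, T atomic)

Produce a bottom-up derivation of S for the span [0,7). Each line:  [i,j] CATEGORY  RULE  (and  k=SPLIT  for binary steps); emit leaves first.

[0,1] NP\N  lex  "on"
[1,2] NP\S  lex  "chased"
[2,3] PP\(NP\S)  lex  "gave"
[1,3] PP  <  k=2
[3,4] (NP\(NP\N))\PP  lex  "ate"
[1,4] NP\(NP\N)  <  k=3
[0,4] NP  <  k=1
[4,5] (N\PP)\NP  lex  "sent"
[0,5] N\PP  <  k=4
[5,6] S  lex  "every"
[6,7] (S\(N\PP))\S  lex  "idea"
[5,7] S\(N\PP)  <  k=6
[0,7] S  <  k=5

[0,7] S   <
  [0,5] N\PP   <
    [0,4] NP   <
      [0,1] "on" : NP\N
      [1,4] NP\(NP\N)   <
        [1,3] PP   <
          [1,2] "chased" : NP\S
          [2,3] "gave" : PP\(NP\S)
        [3,4] "ate" : (NP\(NP\N))\PP
    [4,5] "sent" : (N\PP)\NP
  [5,7] S\(N\PP)   <
    [5,6] "every" : S
    [6,7] "idea" : (S\(N\PP))\S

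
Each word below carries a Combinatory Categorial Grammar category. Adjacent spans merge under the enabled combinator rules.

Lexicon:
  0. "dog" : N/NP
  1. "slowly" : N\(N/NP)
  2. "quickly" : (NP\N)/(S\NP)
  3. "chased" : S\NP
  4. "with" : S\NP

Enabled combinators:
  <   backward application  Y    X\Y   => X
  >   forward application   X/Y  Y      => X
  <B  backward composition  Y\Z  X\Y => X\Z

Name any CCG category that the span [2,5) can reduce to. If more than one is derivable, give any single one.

[0,5] S   <
  [0,2] N   <
    [0,1] "dog" : N/NP
    [1,2] "slowly" : N\(N/NP)
  [2,5] S\N   <B
    [2,4] NP\N   >
      [2,3] "quickly" : (NP\N)/(S\NP)
      [3,4] "chased" : S\NP
    [4,5] "with" : S\NP

S\N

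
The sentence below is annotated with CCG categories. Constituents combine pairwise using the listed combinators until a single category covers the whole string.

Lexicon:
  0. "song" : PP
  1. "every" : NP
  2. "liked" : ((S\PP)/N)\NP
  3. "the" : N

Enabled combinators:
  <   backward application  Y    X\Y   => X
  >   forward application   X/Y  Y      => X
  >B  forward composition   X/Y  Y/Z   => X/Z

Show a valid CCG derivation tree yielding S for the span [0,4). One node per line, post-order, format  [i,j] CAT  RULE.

[0,4] S   <
  [0,1] "song" : PP
  [1,4] S\PP   >
    [1,3] (S\PP)/N   <
      [1,2] "every" : NP
      [2,3] "liked" : ((S\PP)/N)\NP
    [3,4] "the" : N

[0,1] PP  lex  "song"
[1,2] NP  lex  "every"
[2,3] ((S\PP)/N)\NP  lex  "liked"
[1,3] (S\PP)/N  <  k=2
[3,4] N  lex  "the"
[1,4] S\PP  >  k=3
[0,4] S  <  k=1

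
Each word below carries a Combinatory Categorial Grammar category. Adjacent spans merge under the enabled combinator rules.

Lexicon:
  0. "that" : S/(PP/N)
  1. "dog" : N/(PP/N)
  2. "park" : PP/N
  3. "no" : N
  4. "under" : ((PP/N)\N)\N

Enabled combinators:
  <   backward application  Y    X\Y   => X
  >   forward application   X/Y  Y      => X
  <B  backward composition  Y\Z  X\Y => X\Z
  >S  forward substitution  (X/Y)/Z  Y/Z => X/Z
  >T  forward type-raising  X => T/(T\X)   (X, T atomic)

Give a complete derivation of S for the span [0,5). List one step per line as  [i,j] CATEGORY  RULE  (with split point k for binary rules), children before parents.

[0,1] S/(PP/N)  lex  "that"
[1,2] N/(PP/N)  lex  "dog"
[2,3] PP/N  lex  "park"
[1,3] N  >  k=2
[3,4] N  lex  "no"
[4,5] ((PP/N)\N)\N  lex  "under"
[3,5] (PP/N)\N  <  k=4
[1,5] PP/N  <  k=3
[0,5] S  >  k=1

[0,5] S   >
  [0,1] "that" : S/(PP/N)
  [1,5] PP/N   <
    [1,3] N   >
      [1,2] "dog" : N/(PP/N)
      [2,3] "park" : PP/N
    [3,5] (PP/N)\N   <
      [3,4] "no" : N
      [4,5] "under" : ((PP/N)\N)\N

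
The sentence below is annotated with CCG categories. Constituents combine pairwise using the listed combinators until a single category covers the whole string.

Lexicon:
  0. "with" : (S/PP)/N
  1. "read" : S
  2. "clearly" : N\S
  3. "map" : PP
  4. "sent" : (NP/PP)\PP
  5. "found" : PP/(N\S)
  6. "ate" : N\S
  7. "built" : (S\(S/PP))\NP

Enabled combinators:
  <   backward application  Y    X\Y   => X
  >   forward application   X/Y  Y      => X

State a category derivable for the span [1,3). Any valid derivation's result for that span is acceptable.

[0,8] S   <
  [0,3] S/PP   >
    [0,1] "with" : (S/PP)/N
    [1,3] N   <
      [1,2] "read" : S
      [2,3] "clearly" : N\S
  [3,8] S\(S/PP)   <
    [3,7] NP   >
      [3,5] NP/PP   <
        [3,4] "map" : PP
        [4,5] "sent" : (NP/PP)\PP
      [5,7] PP   >
        [5,6] "found" : PP/(N\S)
        [6,7] "ate" : N\S
    [7,8] "built" : (S\(S/PP))\NP

N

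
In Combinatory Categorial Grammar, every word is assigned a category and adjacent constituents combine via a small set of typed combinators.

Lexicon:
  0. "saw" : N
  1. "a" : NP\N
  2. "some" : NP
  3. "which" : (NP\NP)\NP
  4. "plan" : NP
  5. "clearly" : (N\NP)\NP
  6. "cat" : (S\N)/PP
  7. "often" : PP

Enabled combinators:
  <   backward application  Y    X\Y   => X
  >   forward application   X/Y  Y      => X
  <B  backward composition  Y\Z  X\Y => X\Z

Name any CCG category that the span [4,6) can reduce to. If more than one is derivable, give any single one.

N\NP

[0,8] S   <
  [0,2] NP   <
    [0,1] "saw" : N
    [1,2] "a" : NP\N
  [2,8] S\NP   <B
    [2,4] NP\NP   <
      [2,3] "some" : NP
      [3,4] "which" : (NP\NP)\NP
    [4,8] S\NP   <B
      [4,6] N\NP   <
        [4,5] "plan" : NP
        [5,6] "clearly" : (N\NP)\NP
      [6,8] S\N   >
        [6,7] "cat" : (S\N)/PP
        [7,8] "often" : PP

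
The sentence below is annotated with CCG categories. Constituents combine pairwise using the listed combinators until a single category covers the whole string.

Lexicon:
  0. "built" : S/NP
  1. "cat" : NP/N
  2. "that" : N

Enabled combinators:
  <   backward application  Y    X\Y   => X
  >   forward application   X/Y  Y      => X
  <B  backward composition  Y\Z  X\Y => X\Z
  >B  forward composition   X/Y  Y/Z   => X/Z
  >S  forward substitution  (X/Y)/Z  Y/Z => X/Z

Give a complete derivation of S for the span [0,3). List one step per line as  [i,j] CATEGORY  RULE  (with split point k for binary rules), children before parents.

[0,3] S   >
  [0,1] "built" : S/NP
  [1,3] NP   >
    [1,2] "cat" : NP/N
    [2,3] "that" : N

[0,1] S/NP  lex  "built"
[1,2] NP/N  lex  "cat"
[2,3] N  lex  "that"
[1,3] NP  >  k=2
[0,3] S  >  k=1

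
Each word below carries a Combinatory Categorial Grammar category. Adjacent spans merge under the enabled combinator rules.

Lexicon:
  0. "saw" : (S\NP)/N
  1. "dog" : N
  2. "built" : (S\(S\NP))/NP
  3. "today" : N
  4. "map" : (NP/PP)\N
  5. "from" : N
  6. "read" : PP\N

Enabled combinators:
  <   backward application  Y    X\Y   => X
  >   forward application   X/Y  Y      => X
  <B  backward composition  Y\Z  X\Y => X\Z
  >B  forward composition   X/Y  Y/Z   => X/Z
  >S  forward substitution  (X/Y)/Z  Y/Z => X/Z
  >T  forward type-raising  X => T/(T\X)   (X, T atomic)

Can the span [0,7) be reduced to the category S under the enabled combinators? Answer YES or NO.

YES

[0,7] S   <
  [0,2] S\NP   >
    [0,1] "saw" : (S\NP)/N
    [1,2] "dog" : N
  [2,7] S\(S\NP)   >
    [2,3] "built" : (S\(S\NP))/NP
    [3,7] NP   >
      [3,5] NP/PP   <
        [3,4] "today" : N
        [4,5] "map" : (NP/PP)\N
      [5,7] PP   <
        [5,6] "from" : N
        [6,7] "read" : PP\N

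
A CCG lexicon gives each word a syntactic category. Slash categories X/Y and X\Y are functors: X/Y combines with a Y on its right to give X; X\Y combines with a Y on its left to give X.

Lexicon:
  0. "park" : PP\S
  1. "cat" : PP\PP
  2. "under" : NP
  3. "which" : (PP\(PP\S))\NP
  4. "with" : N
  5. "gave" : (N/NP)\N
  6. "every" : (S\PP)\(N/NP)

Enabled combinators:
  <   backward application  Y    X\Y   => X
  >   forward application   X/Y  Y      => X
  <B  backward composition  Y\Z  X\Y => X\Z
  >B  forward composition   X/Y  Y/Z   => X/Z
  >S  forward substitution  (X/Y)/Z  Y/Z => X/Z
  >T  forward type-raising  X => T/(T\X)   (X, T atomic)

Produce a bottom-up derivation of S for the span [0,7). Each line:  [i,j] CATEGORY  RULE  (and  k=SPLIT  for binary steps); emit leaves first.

[0,7] S   <
  [0,4] PP   <
    [0,2] PP\S   <B
      [0,1] "park" : PP\S
      [1,2] "cat" : PP\PP
    [2,4] PP\(PP\S)   <
      [2,3] "under" : NP
      [3,4] "which" : (PP\(PP\S))\NP
  [4,7] S\PP   <
    [4,6] N/NP   <
      [4,5] "with" : N
      [5,6] "gave" : (N/NP)\N
    [6,7] "every" : (S\PP)\(N/NP)

[0,1] PP\S  lex  "park"
[1,2] PP\PP  lex  "cat"
[0,2] PP\S  <B  k=1
[2,3] NP  lex  "under"
[3,4] (PP\(PP\S))\NP  lex  "which"
[2,4] PP\(PP\S)  <  k=3
[0,4] PP  <  k=2
[4,5] N  lex  "with"
[5,6] (N/NP)\N  lex  "gave"
[4,6] N/NP  <  k=5
[6,7] (S\PP)\(N/NP)  lex  "every"
[4,7] S\PP  <  k=6
[0,7] S  <  k=4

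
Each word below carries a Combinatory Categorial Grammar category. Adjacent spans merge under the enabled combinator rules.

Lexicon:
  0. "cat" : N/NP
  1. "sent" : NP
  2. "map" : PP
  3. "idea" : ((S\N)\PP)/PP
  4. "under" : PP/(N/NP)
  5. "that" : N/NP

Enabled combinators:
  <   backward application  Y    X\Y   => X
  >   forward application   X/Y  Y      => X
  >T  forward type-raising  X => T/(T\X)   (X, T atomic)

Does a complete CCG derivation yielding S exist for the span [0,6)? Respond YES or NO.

YES

[0,6] S   <
  [0,2] N   >
    [0,1] "cat" : N/NP
    [1,2] "sent" : NP
  [2,6] S\N   <
    [2,3] "map" : PP
    [3,6] (S\N)\PP   >
      [3,4] "idea" : ((S\N)\PP)/PP
      [4,6] PP   >
        [4,5] "under" : PP/(N/NP)
        [5,6] "that" : N/NP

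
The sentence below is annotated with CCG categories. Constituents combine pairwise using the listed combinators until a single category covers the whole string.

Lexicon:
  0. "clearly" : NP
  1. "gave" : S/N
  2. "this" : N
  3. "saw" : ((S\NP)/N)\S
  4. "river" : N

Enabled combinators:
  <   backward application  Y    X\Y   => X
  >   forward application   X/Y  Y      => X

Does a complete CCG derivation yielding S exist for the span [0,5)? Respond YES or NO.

[0,5] S   <
  [0,1] "clearly" : NP
  [1,5] S\NP   >
    [1,4] (S\NP)/N   <
      [1,3] S   >
        [1,2] "gave" : S/N
        [2,3] "this" : N
      [3,4] "saw" : ((S\NP)/N)\S
    [4,5] "river" : N

YES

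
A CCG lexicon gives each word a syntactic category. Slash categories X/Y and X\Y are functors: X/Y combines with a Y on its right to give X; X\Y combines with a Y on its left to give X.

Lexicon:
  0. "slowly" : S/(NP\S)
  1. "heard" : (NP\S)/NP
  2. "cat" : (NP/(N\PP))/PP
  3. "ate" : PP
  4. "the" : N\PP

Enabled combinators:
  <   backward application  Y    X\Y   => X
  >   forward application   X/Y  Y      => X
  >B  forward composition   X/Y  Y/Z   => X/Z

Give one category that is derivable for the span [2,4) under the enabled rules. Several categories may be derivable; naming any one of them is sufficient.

NP/(N\PP)

[0,5] S   >
  [0,1] "slowly" : S/(NP\S)
  [1,5] NP\S   >
    [1,2] "heard" : (NP\S)/NP
    [2,5] NP   >
      [2,4] NP/(N\PP)   >
        [2,3] "cat" : (NP/(N\PP))/PP
        [3,4] "ate" : PP
      [4,5] "the" : N\PP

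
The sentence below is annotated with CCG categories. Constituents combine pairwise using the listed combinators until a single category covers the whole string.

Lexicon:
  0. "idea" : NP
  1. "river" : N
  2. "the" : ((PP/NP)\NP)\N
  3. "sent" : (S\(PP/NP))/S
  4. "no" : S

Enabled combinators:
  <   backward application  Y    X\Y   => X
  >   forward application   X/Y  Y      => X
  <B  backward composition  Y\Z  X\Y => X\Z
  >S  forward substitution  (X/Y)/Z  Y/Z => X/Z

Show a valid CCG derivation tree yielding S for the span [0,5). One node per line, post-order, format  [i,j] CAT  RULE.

[0,1] NP  lex  "idea"
[1,2] N  lex  "river"
[2,3] ((PP/NP)\NP)\N  lex  "the"
[1,3] (PP/NP)\NP  <  k=2
[0,3] PP/NP  <  k=1
[3,4] (S\(PP/NP))/S  lex  "sent"
[4,5] S  lex  "no"
[3,5] S\(PP/NP)  >  k=4
[0,5] S  <  k=3

[0,5] S   <
  [0,3] PP/NP   <
    [0,1] "idea" : NP
    [1,3] (PP/NP)\NP   <
      [1,2] "river" : N
      [2,3] "the" : ((PP/NP)\NP)\N
  [3,5] S\(PP/NP)   >
    [3,4] "sent" : (S\(PP/NP))/S
    [4,5] "no" : S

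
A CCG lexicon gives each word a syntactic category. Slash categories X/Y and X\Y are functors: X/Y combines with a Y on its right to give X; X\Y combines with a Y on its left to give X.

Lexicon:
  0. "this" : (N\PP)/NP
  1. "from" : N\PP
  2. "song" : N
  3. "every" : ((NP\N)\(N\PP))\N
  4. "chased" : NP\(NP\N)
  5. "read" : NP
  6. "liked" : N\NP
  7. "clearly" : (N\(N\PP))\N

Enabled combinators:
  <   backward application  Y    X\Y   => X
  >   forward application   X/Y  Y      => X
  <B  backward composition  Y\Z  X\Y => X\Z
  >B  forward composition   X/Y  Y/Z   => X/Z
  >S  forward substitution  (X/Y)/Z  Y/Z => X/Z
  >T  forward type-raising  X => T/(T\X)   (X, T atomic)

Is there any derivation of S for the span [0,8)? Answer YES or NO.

(N\PP)/NP N\PP N ((NP\N)\(N\PP))\N NP\(NP\N) NP N\NP (N\(N\PP))\N
CKY chart[0,8] = {N, N/(N\N), NP/(NP\N), PP/(PP\N), S/(S\N)}; S ∉ chart

NO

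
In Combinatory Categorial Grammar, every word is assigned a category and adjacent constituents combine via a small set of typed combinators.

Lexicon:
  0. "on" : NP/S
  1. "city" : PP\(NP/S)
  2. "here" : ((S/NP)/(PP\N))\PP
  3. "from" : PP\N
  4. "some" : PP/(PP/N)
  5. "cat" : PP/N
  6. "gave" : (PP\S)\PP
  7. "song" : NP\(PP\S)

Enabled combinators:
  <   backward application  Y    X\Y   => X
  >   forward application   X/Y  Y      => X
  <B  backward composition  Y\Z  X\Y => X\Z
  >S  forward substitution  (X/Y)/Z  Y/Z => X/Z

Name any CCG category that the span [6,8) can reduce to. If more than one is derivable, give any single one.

NP\PP

[0,8] S   >
  [0,4] S/NP   >
    [0,3] (S/NP)/(PP\N)   <
      [0,2] PP   <
        [0,1] "on" : NP/S
        [1,2] "city" : PP\(NP/S)
      [2,3] "here" : ((S/NP)/(PP\N))\PP
    [3,4] "from" : PP\N
  [4,8] NP   <
    [4,6] PP   >
      [4,5] "some" : PP/(PP/N)
      [5,6] "cat" : PP/N
    [6,8] NP\PP   <B
      [6,7] "gave" : (PP\S)\PP
      [7,8] "song" : NP\(PP\S)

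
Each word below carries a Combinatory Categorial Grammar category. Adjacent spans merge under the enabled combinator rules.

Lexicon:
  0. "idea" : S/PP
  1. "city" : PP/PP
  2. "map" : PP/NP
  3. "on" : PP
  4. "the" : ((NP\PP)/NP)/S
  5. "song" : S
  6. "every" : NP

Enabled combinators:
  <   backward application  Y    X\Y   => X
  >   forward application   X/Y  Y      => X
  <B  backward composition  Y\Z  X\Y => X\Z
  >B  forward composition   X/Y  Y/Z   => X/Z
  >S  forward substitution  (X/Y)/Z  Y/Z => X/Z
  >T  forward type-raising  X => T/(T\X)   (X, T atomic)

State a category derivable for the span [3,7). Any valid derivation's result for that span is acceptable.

NP

[0,7] S   >
  [0,3] S/NP   >B
    [0,1] "idea" : S/PP
    [1,3] PP/NP   >B
      [1,2] "city" : PP/PP
      [2,3] "map" : PP/NP
  [3,7] NP   <
    [3,4] "on" : PP
    [4,7] NP\PP   >
      [4,6] (NP\PP)/NP   >
        [4,5] "the" : ((NP\PP)/NP)/S
        [5,6] "song" : S
      [6,7] "every" : NP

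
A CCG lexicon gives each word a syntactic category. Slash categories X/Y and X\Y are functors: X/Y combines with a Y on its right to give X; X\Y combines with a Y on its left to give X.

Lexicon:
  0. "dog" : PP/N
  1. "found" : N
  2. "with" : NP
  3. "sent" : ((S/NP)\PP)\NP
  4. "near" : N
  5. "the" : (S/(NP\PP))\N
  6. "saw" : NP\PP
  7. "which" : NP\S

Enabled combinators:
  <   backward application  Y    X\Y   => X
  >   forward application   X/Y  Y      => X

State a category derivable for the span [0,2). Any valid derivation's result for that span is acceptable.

[0,8] S   >
  [0,4] S/NP   <
    [0,2] PP   >
      [0,1] "dog" : PP/N
      [1,2] "found" : N
    [2,4] (S/NP)\PP   <
      [2,3] "with" : NP
      [3,4] "sent" : ((S/NP)\PP)\NP
  [4,8] NP   <
    [4,7] S   >
      [4,6] S/(NP\PP)   <
        [4,5] "near" : N
        [5,6] "the" : (S/(NP\PP))\N
      [6,7] "saw" : NP\PP
    [7,8] "which" : NP\S

PP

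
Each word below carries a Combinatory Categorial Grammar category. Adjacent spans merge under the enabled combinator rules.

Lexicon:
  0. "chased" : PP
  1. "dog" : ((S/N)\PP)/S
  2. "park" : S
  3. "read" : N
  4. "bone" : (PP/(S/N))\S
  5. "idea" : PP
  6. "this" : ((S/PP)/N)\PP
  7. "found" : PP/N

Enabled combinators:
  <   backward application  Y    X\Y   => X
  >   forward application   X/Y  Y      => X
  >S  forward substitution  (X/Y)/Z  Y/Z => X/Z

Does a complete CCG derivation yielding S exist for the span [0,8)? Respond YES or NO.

NO

PP ((S/N)\PP)/S S N (PP/(S/N))\S PP ((S/PP)/N)\PP PP/N
CKY chart[0,8] = {PP}; S ∉ chart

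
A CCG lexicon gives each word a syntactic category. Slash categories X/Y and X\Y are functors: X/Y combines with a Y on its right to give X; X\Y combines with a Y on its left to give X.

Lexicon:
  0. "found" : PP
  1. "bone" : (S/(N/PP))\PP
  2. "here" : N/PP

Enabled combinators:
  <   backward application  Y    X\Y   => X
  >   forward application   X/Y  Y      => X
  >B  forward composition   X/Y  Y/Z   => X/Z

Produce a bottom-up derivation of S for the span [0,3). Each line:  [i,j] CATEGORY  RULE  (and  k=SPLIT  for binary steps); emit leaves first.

[0,3] S   >
  [0,2] S/(N/PP)   <
    [0,1] "found" : PP
    [1,2] "bone" : (S/(N/PP))\PP
  [2,3] "here" : N/PP

[0,1] PP  lex  "found"
[1,2] (S/(N/PP))\PP  lex  "bone"
[0,2] S/(N/PP)  <  k=1
[2,3] N/PP  lex  "here"
[0,3] S  >  k=2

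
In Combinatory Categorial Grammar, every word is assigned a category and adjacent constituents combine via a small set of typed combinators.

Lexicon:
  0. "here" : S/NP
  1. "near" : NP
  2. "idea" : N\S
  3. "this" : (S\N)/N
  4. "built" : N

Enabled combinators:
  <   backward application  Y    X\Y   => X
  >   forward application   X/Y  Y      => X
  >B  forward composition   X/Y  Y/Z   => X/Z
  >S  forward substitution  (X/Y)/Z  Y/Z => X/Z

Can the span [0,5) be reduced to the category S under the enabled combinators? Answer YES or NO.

YES

[0,5] S   <
  [0,3] N   <
    [0,2] S   >
      [0,1] "here" : S/NP
      [1,2] "near" : NP
    [2,3] "idea" : N\S
  [3,5] S\N   >
    [3,4] "this" : (S\N)/N
    [4,5] "built" : N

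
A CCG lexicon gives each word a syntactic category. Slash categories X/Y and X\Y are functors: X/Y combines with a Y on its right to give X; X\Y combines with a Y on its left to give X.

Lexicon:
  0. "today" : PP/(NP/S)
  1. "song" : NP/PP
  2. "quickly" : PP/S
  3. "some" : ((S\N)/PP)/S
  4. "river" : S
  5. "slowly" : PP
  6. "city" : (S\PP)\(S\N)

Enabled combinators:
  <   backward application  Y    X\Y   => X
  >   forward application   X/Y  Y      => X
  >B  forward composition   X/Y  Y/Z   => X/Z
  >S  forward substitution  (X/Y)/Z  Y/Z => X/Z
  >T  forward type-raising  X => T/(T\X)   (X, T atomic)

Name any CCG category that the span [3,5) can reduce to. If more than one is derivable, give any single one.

[0,7] S   <
  [0,3] PP   >
    [0,1] "today" : PP/(NP/S)
    [1,3] NP/S   >B
      [1,2] "song" : NP/PP
      [2,3] "quickly" : PP/S
  [3,7] S\PP   <
    [3,6] S\N   >
      [3,5] (S\N)/PP   >
        [3,4] "some" : ((S\N)/PP)/S
        [4,5] "river" : S
      [5,6] "slowly" : PP
    [6,7] "city" : (S\PP)\(S\N)

(S\N)/PP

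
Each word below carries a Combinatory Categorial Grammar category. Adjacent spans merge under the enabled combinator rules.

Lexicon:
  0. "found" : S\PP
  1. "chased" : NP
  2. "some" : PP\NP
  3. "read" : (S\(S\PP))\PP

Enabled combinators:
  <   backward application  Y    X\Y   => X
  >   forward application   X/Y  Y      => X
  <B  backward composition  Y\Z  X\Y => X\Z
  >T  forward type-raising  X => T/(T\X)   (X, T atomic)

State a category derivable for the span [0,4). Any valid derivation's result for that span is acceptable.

[0,4] S   <
  [0,1] "found" : S\PP
  [1,4] S\(S\PP)   <
    [1,3] PP   <
      [1,2] "chased" : NP
      [2,3] "some" : PP\NP
    [3,4] "read" : (S\(S\PP))\PP

S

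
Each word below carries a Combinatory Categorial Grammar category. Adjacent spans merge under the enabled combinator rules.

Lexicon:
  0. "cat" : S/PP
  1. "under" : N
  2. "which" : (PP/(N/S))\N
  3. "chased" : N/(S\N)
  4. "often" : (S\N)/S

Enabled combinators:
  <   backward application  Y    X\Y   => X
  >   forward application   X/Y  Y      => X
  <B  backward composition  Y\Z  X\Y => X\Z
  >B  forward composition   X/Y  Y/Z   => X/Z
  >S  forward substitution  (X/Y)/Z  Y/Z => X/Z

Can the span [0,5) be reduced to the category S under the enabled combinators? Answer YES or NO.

YES

[0,5] S   >
  [0,1] "cat" : S/PP
  [1,5] PP   >
    [1,3] PP/(N/S)   <
      [1,2] "under" : N
      [2,3] "which" : (PP/(N/S))\N
    [3,5] N/S   >B
      [3,4] "chased" : N/(S\N)
      [4,5] "often" : (S\N)/S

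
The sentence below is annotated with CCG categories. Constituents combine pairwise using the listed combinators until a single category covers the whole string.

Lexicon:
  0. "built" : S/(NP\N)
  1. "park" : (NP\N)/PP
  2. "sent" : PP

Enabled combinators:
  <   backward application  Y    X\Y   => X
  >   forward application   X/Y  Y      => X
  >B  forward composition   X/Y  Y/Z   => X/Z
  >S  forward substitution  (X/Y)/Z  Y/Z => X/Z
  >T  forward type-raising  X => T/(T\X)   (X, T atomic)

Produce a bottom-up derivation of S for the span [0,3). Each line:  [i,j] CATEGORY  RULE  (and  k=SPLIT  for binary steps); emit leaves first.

[0,1] S/(NP\N)  lex  "built"
[1,2] (NP\N)/PP  lex  "park"
[0,2] S/PP  >B  k=1
[2,3] PP  lex  "sent"
[0,3] S  >  k=2

[0,3] S   >
  [0,2] S/PP   >B
    [0,1] "built" : S/(NP\N)
    [1,2] "park" : (NP\N)/PP
  [2,3] "sent" : PP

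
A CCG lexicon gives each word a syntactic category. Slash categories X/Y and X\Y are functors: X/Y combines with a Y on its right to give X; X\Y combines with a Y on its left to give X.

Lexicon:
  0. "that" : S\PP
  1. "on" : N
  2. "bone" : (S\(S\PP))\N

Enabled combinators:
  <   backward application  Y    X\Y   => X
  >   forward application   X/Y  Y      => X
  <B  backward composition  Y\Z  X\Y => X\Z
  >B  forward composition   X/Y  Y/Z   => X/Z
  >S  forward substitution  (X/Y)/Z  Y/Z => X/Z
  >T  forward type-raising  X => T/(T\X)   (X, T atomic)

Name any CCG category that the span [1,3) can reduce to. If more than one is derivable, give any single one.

[0,3] S   <
  [0,1] "that" : S\PP
  [1,3] S\(S\PP)   <
    [1,2] "on" : N
    [2,3] "bone" : (S\(S\PP))\N

S\(S\PP)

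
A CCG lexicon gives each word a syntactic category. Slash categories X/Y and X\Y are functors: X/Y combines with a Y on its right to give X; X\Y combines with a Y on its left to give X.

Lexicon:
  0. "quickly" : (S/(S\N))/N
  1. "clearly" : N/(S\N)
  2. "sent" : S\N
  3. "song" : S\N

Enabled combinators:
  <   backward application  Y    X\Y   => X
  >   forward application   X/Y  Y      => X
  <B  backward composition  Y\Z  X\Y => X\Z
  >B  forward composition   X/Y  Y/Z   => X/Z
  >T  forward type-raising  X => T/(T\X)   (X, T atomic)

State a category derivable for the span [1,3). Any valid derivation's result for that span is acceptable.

[0,4] S   >
  [0,3] S/(S\N)   >
    [0,1] "quickly" : (S/(S\N))/N
    [1,3] N   >
      [1,2] "clearly" : N/(S\N)
      [2,3] "sent" : S\N
  [3,4] "song" : S\N

N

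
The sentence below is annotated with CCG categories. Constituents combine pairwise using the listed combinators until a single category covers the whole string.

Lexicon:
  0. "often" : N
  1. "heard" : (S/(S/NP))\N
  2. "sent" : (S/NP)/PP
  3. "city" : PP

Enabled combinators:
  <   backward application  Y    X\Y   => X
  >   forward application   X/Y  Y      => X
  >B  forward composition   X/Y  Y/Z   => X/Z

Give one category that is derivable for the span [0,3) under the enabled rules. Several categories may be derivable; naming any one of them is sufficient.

S/PP

[0,4] S   >
  [0,3] S/PP   >B
    [0,2] S/(S/NP)   <
      [0,1] "often" : N
      [1,2] "heard" : (S/(S/NP))\N
    [2,3] "sent" : (S/NP)/PP
  [3,4] "city" : PP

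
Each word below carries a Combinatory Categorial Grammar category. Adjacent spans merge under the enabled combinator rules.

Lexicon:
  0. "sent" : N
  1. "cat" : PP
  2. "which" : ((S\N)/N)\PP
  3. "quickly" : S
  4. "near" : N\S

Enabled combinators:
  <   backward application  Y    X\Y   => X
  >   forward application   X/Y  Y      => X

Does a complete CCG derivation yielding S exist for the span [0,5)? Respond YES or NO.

YES

[0,5] S   <
  [0,1] "sent" : N
  [1,5] S\N   >
    [1,3] (S\N)/N   <
      [1,2] "cat" : PP
      [2,3] "which" : ((S\N)/N)\PP
    [3,5] N   <
      [3,4] "quickly" : S
      [4,5] "near" : N\S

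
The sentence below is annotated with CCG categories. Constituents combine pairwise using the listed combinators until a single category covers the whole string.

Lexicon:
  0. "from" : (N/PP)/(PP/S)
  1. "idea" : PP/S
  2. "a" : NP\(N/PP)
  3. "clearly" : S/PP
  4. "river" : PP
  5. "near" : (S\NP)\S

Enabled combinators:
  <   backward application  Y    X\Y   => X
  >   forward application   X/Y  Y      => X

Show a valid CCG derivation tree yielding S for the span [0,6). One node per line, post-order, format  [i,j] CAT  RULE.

[0,6] S   <
  [0,3] NP   <
    [0,2] N/PP   >
      [0,1] "from" : (N/PP)/(PP/S)
      [1,2] "idea" : PP/S
    [2,3] "a" : NP\(N/PP)
  [3,6] S\NP   <
    [3,5] S   >
      [3,4] "clearly" : S/PP
      [4,5] "river" : PP
    [5,6] "near" : (S\NP)\S

[0,1] (N/PP)/(PP/S)  lex  "from"
[1,2] PP/S  lex  "idea"
[0,2] N/PP  >  k=1
[2,3] NP\(N/PP)  lex  "a"
[0,3] NP  <  k=2
[3,4] S/PP  lex  "clearly"
[4,5] PP  lex  "river"
[3,5] S  >  k=4
[5,6] (S\NP)\S  lex  "near"
[3,6] S\NP  <  k=5
[0,6] S  <  k=3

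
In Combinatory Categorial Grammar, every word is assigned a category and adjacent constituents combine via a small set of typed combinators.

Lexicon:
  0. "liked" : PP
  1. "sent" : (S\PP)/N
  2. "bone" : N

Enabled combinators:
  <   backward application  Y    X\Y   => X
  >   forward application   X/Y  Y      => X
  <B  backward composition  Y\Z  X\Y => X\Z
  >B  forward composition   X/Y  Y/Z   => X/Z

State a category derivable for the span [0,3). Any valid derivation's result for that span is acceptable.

[0,3] S   <
  [0,1] "liked" : PP
  [1,3] S\PP   >
    [1,2] "sent" : (S\PP)/N
    [2,3] "bone" : N

S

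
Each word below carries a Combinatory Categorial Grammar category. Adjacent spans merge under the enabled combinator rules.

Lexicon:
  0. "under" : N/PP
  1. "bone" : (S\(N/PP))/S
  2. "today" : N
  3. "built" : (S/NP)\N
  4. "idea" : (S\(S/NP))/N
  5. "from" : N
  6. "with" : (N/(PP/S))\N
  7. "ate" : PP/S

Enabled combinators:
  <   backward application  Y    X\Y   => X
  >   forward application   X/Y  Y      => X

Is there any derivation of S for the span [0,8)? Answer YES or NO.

YES

[0,8] S   <
  [0,1] "under" : N/PP
  [1,8] S\(N/PP)   >
    [1,2] "bone" : (S\(N/PP))/S
    [2,8] S   <
      [2,4] S/NP   <
        [2,3] "today" : N
        [3,4] "built" : (S/NP)\N
      [4,8] S\(S/NP)   >
        [4,5] "idea" : (S\(S/NP))/N
        [5,8] N   >
          [5,7] N/(PP/S)   <
            [5,6] "from" : N
            [6,7] "with" : (N/(PP/S))\N
          [7,8] "ate" : PP/S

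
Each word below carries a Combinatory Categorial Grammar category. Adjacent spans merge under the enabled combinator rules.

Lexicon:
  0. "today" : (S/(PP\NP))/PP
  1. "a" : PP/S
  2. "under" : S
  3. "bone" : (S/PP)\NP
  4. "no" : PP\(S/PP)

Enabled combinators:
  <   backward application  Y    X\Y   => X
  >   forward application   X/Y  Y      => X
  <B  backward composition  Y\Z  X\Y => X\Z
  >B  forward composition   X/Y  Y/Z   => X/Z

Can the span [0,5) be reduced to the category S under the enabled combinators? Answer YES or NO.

YES

[0,5] S   >
  [0,3] S/(PP\NP)   >
    [0,1] "today" : (S/(PP\NP))/PP
    [1,3] PP   >
      [1,2] "a" : PP/S
      [2,3] "under" : S
  [3,5] PP\NP   <B
    [3,4] "bone" : (S/PP)\NP
    [4,5] "no" : PP\(S/PP)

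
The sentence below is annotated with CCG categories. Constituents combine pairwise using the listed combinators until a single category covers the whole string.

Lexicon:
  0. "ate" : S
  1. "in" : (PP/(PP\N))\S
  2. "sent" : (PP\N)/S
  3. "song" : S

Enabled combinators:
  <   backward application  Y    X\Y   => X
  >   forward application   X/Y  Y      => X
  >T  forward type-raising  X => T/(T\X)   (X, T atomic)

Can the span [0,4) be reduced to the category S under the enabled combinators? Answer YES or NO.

S (PP/(PP\N))\S (PP\N)/S S
CKY chart[0,4] = {N/(N\PP), NP/(NP\PP), PP, PP/(PP\PP), S/(S\PP)}; S ∉ chart

NO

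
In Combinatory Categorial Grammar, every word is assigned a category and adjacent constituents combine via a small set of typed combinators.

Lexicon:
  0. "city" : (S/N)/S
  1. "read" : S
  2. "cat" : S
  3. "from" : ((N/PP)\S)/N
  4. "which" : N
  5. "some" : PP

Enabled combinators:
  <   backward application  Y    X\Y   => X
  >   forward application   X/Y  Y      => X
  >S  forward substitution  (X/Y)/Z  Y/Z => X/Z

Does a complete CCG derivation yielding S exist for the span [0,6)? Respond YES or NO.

[0,6] S   >
  [0,2] S/N   >
    [0,1] "city" : (S/N)/S
    [1,2] "read" : S
  [2,6] N   >
    [2,5] N/PP   <
      [2,3] "cat" : S
      [3,5] (N/PP)\S   >
        [3,4] "from" : ((N/PP)\S)/N
        [4,5] "which" : N
    [5,6] "some" : PP

YES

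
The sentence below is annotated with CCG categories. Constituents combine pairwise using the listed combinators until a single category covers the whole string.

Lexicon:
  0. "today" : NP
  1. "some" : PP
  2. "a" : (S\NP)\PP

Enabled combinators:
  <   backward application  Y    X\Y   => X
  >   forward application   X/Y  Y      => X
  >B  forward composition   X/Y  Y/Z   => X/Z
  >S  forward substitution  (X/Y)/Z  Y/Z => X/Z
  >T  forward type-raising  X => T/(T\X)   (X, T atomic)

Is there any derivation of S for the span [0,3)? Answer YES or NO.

YES

[0,3] S   >
  [0,1] S/(S\NP)   >T
    [0,1] "today" : NP
  [1,3] S\NP   <
    [1,2] "some" : PP
    [2,3] "a" : (S\NP)\PP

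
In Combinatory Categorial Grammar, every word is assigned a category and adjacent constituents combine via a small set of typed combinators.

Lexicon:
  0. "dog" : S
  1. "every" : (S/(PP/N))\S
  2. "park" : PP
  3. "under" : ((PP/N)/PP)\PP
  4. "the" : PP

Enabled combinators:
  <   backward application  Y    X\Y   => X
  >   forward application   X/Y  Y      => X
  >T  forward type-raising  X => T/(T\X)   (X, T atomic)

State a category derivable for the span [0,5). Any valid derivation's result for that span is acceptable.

[0,5] S   >
  [0,2] S/(PP/N)   <
    [0,1] "dog" : S
    [1,2] "every" : (S/(PP/N))\S
  [2,5] PP/N   >
    [2,4] (PP/N)/PP   <
      [2,3] "park" : PP
      [3,4] "under" : ((PP/N)/PP)\PP
    [4,5] "the" : PP

S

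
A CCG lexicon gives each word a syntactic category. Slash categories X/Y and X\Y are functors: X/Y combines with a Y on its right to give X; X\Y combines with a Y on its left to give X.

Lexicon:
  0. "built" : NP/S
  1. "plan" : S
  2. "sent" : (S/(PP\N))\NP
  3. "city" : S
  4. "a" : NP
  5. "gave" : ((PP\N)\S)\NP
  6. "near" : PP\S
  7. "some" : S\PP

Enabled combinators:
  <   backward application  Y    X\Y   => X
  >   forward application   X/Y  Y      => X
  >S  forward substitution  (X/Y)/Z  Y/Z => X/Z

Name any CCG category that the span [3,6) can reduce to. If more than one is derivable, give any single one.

PP\N

[0,8] S   <
  [0,7] PP   <
    [0,6] S   >
      [0,3] S/(PP\N)   <
        [0,2] NP   >
          [0,1] "built" : NP/S
          [1,2] "plan" : S
        [2,3] "sent" : (S/(PP\N))\NP
      [3,6] PP\N   <
        [3,4] "city" : S
        [4,6] (PP\N)\S   <
          [4,5] "a" : NP
          [5,6] "gave" : ((PP\N)\S)\NP
    [6,7] "near" : PP\S
  [7,8] "some" : S\PP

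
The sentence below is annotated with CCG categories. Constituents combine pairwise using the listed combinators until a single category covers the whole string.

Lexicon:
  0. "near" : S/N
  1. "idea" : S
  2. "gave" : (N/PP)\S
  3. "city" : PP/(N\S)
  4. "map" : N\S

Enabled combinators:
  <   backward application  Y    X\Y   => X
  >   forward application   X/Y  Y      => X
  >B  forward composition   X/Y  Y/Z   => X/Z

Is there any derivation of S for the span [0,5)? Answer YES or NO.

[0,5] S   >
  [0,3] S/PP   >B
    [0,1] "near" : S/N
    [1,3] N/PP   <
      [1,2] "idea" : S
      [2,3] "gave" : (N/PP)\S
  [3,5] PP   >
    [3,4] "city" : PP/(N\S)
    [4,5] "map" : N\S

YES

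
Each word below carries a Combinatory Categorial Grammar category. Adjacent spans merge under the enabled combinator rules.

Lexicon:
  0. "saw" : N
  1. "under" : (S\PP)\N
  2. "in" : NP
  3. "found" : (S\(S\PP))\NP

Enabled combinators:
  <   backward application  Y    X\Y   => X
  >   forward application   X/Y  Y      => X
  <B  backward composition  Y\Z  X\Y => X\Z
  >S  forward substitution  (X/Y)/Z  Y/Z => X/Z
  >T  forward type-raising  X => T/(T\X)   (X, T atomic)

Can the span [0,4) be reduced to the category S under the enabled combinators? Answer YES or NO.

YES

[0,4] S   <
  [0,2] S\PP   <
    [0,1] "saw" : N
    [1,2] "under" : (S\PP)\N
  [2,4] S\(S\PP)   <
    [2,3] "in" : NP
    [3,4] "found" : (S\(S\PP))\NP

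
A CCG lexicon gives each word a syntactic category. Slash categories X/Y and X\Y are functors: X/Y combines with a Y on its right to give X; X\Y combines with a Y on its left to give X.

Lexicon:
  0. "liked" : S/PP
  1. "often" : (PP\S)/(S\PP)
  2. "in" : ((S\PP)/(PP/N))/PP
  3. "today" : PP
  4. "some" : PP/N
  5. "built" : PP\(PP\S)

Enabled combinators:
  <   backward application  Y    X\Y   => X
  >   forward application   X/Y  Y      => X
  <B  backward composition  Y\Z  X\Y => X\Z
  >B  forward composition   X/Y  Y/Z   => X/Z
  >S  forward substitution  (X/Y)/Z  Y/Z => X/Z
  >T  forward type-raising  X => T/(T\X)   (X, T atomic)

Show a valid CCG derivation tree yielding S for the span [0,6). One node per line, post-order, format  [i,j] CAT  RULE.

[0,1] S/PP  lex  "liked"
[1,2] (PP\S)/(S\PP)  lex  "often"
[2,3] ((S\PP)/(PP/N))/PP  lex  "in"
[3,4] PP  lex  "today"
[2,4] (S\PP)/(PP/N)  >  k=3
[4,5] PP/N  lex  "some"
[2,5] S\PP  >  k=4
[1,5] PP\S  >  k=2
[5,6] PP\(PP\S)  lex  "built"
[1,6] PP  <  k=5
[0,6] S  >  k=1

[0,6] S   >
  [0,1] "liked" : S/PP
  [1,6] PP   <
    [1,5] PP\S   >
      [1,2] "often" : (PP\S)/(S\PP)
      [2,5] S\PP   >
        [2,4] (S\PP)/(PP/N)   >
          [2,3] "in" : ((S\PP)/(PP/N))/PP
          [3,4] "today" : PP
        [4,5] "some" : PP/N
    [5,6] "built" : PP\(PP\S)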